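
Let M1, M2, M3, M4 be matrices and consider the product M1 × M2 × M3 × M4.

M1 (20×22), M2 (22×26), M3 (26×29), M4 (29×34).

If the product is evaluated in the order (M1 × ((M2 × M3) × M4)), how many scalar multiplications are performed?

53240

(M2 × M3): 22×26 by 26×29 → 22×29, cost 22·26·29 = 16588
((M2 × M3) × M4): 22×29 by 29×34 → 22×34, cost 22·29·34 = 21692; cumulative 38280
(M1 × ((M2 × M3) × M4)): 20×22 by 22×34 → 20×34, cost 20·22·34 = 14960; cumulative 53240
Total: 53240 scalar multiplications.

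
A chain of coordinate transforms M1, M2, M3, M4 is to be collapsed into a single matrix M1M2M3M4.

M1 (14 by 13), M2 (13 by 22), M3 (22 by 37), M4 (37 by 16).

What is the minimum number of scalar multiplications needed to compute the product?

20512

Adjacent pairs: M1M2 = 14·13·22 = 4004; M2M3 = 13·22·37 = 10582; M3M4 = 22·37·16 = 13024.
Length 3: M1..M3: k=1: 0+10582+14·13·37=17316; k=2: 4004+0+14·22·37=15400 → min 15400 | M2..M4: k=2: 0+13024+13·22·16=17600; k=3: 10582+0+13·37·16=18278 → min 17600.
Length 4: M1..M4: k=1: 0+17600+14·13·16=20512; k=2: 4004+13024+14·22·16=21956; k=3: 15400+0+14·37·16=23688 → min 20512.
Optimal order: (M1(M2(M3M4))) with cost 20512.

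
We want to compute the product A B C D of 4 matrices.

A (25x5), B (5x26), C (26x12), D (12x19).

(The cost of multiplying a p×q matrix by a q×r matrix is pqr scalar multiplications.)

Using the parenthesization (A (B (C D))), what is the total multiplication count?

10773

(C D): 26×12 by 12×19 → 26×19, cost 26·12·19 = 5928
(B (C D)): 5×26 by 26×19 → 5×19, cost 5·26·19 = 2470; cumulative 8398
(A (B (C D))): 25×5 by 5×19 → 25×19, cost 25·5·19 = 2375; cumulative 10773
Total: 10773 scalar multiplications.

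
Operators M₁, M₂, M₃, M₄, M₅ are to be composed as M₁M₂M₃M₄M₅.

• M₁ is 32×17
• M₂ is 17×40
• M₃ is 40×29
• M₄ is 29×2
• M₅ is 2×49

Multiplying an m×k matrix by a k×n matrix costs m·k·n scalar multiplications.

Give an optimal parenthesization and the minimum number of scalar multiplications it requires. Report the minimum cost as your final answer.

Adjacent pairs: M₁M₂ = 32·17·40 = 21760; M₂M₃ = 17·40·29 = 19720; M₃M₄ = 40·29·2 = 2320; M₄M₅ = 29·2·49 = 2842.
Length 3: M₁..M₃: k=1: 0+19720+32·17·29=35496; k=2: 21760+0+32·40·29=58880 → min 35496 | M₂..M₄: k=2: 0+2320+17·40·2=3680; k=3: 19720+0+17·29·2=20706 → min 3680 | M₃..M₅: k=3: 0+2842+40·29·49=59682; k=4: 2320+0+40·2·49=6240 → min 6240.
Length 4: M₁..M₄: k=1: 0+3680+32·17·2=4768; k=2: 21760+2320+32·40·2=26640; k=3: 35496+0+32·29·2=37352 → min 4768 | M₂..M₅: k=2: 0+6240+17·40·49=39560; k=3: 19720+2842+17·29·49=46719; k=4: 3680+0+17·2·49=5346 → min 5346.
Length 5: M₁..M₅: k=1: 0+5346+32·17·49=32002; k=2: 21760+6240+32·40·49=90720; k=3: 35496+2842+32·29·49=83810; k=4: 4768+0+32·2·49=7904 → min 7904.
Optimal parenthesization: ((M₁(M₂(M₃M₄)))M₅) with cost 7904.

7904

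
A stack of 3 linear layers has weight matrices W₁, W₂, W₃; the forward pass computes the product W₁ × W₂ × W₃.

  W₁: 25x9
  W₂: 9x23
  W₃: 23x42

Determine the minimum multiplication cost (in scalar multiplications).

18144

Order (W₁ × (W₂ × W₃)): (W₂ × W₃): 9×23 by 23×42 → 9×42, cost 9·23·42 = 8694; (W₁ × (W₂ × W₃)): 25×9 by 9×42 → 25×42, cost 25·9·42 = 9450; cumulative 18144. Total 18144.
Order ((W₁ × W₂) × W₃): (W₁ × W₂): 25×9 by 9×23 → 25×23, cost 25·9·23 = 5175; ((W₁ × W₂) × W₃): 25×23 by 23×42 → 25×42, cost 25·23·42 = 24150; cumulative 29325. Total 29325.
Minimum: 18144.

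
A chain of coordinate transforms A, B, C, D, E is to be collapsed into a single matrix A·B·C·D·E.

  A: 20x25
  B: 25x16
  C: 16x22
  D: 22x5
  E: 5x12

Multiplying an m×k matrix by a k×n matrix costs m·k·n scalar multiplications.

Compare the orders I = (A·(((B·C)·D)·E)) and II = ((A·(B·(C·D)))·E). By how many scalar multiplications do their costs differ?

11590

Order I = (A·(((B·C)·D)·E)): (B·C): 25×16 by 16×22 → 25×22, cost 25·16·22 = 8800; ((B·C)·D): 25×22 by 22×5 → 25×5, cost 25·22·5 = 2750; cumulative 11550; (((B·C)·D)·E): 25×5 by 5×12 → 25×12, cost 25·5·12 = 1500; cumulative 13050; (A·(((B·C)·D)·E)): 20×25 by 25×12 → 20×12, cost 20·25·12 = 6000; cumulative 19050. Total 19050.
Order II = ((A·(B·(C·D)))·E): (C·D): 16×22 by 22×5 → 16×5, cost 16·22·5 = 1760; (B·(C·D)): 25×16 by 16×5 → 25×5, cost 25·16·5 = 2000; cumulative 3760; (A·(B·(C·D))): 20×25 by 25×5 → 20×5, cost 20·25·5 = 2500; cumulative 6260; ((A·(B·(C·D)))·E): 20×5 by 5×12 → 20×12, cost 20·5·12 = 1200; cumulative 7460. Total 7460.
Difference: |19050 − 7460| = 11590.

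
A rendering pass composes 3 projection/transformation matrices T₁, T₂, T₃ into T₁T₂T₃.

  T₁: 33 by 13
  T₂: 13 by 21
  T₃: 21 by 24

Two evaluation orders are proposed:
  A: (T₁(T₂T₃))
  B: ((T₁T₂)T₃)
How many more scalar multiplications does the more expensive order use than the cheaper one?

8793

Order A = (T₁(T₂T₃)): (T₂T₃): 13×21 by 21×24 → 13×24, cost 13·21·24 = 6552; (T₁(T₂T₃)): 33×13 by 13×24 → 33×24, cost 33·13·24 = 10296; cumulative 16848. Total 16848.
Order B = ((T₁T₂)T₃): (T₁T₂): 33×13 by 13×21 → 33×21, cost 33·13·21 = 9009; ((T₁T₂)T₃): 33×21 by 21×24 → 33×24, cost 33·21·24 = 16632; cumulative 25641. Total 25641.
Difference: |16848 − 25641| = 8793.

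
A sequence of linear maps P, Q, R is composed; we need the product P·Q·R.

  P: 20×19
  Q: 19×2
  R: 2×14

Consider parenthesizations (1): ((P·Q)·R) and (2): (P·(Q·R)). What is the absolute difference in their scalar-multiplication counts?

Order (1) = ((P·Q)·R): (P·Q): 20×19 by 19×2 → 20×2, cost 20·19·2 = 760; ((P·Q)·R): 20×2 by 2×14 → 20×14, cost 20·2·14 = 560; cumulative 1320. Total 1320.
Order (2) = (P·(Q·R)): (Q·R): 19×2 by 2×14 → 19×14, cost 19·2·14 = 532; (P·(Q·R)): 20×19 by 19×14 → 20×14, cost 20·19·14 = 5320; cumulative 5852. Total 5852.
Difference: |1320 − 5852| = 4532.

4532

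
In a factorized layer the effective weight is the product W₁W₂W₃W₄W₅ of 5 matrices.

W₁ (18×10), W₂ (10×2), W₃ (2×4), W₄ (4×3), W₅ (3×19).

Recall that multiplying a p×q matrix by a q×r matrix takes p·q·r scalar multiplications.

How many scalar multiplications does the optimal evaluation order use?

Adjacent pairs: W₁W₂ = 18·10·2 = 360; W₂W₃ = 10·2·4 = 80; W₃W₄ = 2·4·3 = 24; W₄W₅ = 4·3·19 = 228.
Length 3: W₁..W₃: k=1: 0+80+18·10·4=800; k=2: 360+0+18·2·4=504 → min 504 | W₂..W₄: k=2: 0+24+10·2·3=84; k=3: 80+0+10·4·3=200 → min 84 | W₃..W₅: k=3: 0+228+2·4·19=380; k=4: 24+0+2·3·19=138 → min 138.
Length 4: W₁..W₄: k=1: 0+84+18·10·3=624; k=2: 360+24+18·2·3=492; k=3: 504+0+18·4·3=720 → min 492 | W₂..W₅: k=2: 0+138+10·2·19=518; k=3: 80+228+10·4·19=1068; k=4: 84+0+10·3·19=654 → min 518.
Length 5: W₁..W₅: k=1: 0+518+18·10·19=3938; k=2: 360+138+18·2·19=1182; k=3: 504+228+18·4·19=2100; k=4: 492+0+18·3·19=1518 → min 1182.
Optimal order: ((W₁W₂)((W₃W₄)W₅)) with cost 1182.

1182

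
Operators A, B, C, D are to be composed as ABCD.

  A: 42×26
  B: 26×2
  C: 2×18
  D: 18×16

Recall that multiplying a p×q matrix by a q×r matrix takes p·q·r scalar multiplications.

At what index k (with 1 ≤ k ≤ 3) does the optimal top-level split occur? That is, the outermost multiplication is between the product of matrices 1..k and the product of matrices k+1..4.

Adjacent pairs: AB = 42·26·2 = 2184; BC = 26·2·18 = 936; CD = 2·18·16 = 576.
Length 3: A..C: k=1: 0+936+42·26·18=20592; k=2: 2184+0+42·2·18=3696 → min 3696 | B..D: k=2: 0+576+26·2·16=1408; k=3: 936+0+26·18·16=8424 → min 1408.
Top-level splits: k=1: (A..A)·(B..D) → 0+1408+42·26·16 = 18880; k=2: (A..B)·(C..D) → 2184+576+42·2·16 = 4104; k=3: (A..C)·(D..D) → 3696+0+42·18·16 = 15792.
Best split is after B, i.e. k = 2.

2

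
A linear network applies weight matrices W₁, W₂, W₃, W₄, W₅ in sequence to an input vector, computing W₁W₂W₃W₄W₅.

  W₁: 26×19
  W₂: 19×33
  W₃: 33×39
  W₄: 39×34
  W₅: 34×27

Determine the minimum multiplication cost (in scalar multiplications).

Adjacent pairs: W₁W₂ = 26·19·33 = 16302; W₂W₃ = 19·33·39 = 24453; W₃W₄ = 33·39·34 = 43758; W₄W₅ = 39·34·27 = 35802.
Length 3: W₁..W₃: k=1: 0+24453+26·19·39=43719; k=2: 16302+0+26·33·39=49764 → min 43719 | W₂..W₄: k=2: 0+43758+19·33·34=65076; k=3: 24453+0+19·39·34=49647 → min 49647 | W₃..W₅: k=3: 0+35802+33·39·27=70551; k=4: 43758+0+33·34·27=74052 → min 70551.
Length 4: W₁..W₄: k=1: 0+49647+26·19·34=66443; k=2: 16302+43758+26·33·34=89232; k=3: 43719+0+26·39·34=78195 → min 66443 | W₂..W₅: k=2: 0+70551+19·33·27=87480; k=3: 24453+35802+19·39·27=80262; k=4: 49647+0+19·34·27=67089 → min 67089.
Length 5: W₁..W₅: k=1: 0+67089+26·19·27=80427; k=2: 16302+70551+26·33·27=110019; k=3: 43719+35802+26·39·27=106899; k=4: 66443+0+26·34·27=90311 → min 80427.
Optimal order: (W₁(((W₂W₃)W₄)W₅)) with cost 80427.

80427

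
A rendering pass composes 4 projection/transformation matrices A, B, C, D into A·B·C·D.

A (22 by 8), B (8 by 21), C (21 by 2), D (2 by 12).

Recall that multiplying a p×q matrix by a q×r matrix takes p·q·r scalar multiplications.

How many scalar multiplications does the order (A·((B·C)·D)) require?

2640

(B·C): 8×21 by 21×2 → 8×2, cost 8·21·2 = 336
((B·C)·D): 8×2 by 2×12 → 8×12, cost 8·2·12 = 192; cumulative 528
(A·((B·C)·D)): 22×8 by 8×12 → 22×12, cost 22·8·12 = 2112; cumulative 2640
Total: 2640 scalar multiplications.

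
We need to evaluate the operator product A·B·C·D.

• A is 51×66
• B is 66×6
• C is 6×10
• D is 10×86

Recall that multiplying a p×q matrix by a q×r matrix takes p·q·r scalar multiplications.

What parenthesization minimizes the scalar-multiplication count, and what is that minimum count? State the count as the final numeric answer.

Adjacent pairs: AB = 51·66·6 = 20196; BC = 66·6·10 = 3960; CD = 6·10·86 = 5160.
Length 3: A..C: k=1: 0+3960+51·66·10=37620; k=2: 20196+0+51·6·10=23256 → min 23256 | B..D: k=2: 0+5160+66·6·86=39216; k=3: 3960+0+66·10·86=60720 → min 39216.
Length 4: A..D: k=1: 0+39216+51·66·86=328692; k=2: 20196+5160+51·6·86=51672; k=3: 23256+0+51·10·86=67116 → min 51672.
Optimal parenthesization: ((A·B)·(C·D)) with cost 51672.

51672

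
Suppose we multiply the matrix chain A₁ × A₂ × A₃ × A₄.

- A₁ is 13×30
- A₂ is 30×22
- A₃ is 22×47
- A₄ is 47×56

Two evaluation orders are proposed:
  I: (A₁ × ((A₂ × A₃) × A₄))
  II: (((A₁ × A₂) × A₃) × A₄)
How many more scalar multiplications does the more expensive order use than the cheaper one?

Order I = (A₁ × ((A₂ × A₃) × A₄)): (A₂ × A₃): 30×22 by 22×47 → 30×47, cost 30·22·47 = 31020; ((A₂ × A₃) × A₄): 30×47 by 47×56 → 30×56, cost 30·47·56 = 78960; cumulative 109980; (A₁ × ((A₂ × A₃) × A₄)): 13×30 by 30×56 → 13×56, cost 13·30·56 = 21840; cumulative 131820. Total 131820.
Order II = (((A₁ × A₂) × A₃) × A₄): (A₁ × A₂): 13×30 by 30×22 → 13×22, cost 13·30·22 = 8580; ((A₁ × A₂) × A₃): 13×22 by 22×47 → 13×47, cost 13·22·47 = 13442; cumulative 22022; (((A₁ × A₂) × A₃) × A₄): 13×47 by 47×56 → 13×56, cost 13·47·56 = 34216; cumulative 56238. Total 56238.
Difference: |131820 − 56238| = 75582.

75582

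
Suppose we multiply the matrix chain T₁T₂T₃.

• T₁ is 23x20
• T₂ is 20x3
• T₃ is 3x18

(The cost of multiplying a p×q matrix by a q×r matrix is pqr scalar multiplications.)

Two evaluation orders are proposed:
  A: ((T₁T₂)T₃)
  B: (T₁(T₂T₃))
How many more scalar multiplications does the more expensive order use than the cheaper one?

Order A = ((T₁T₂)T₃): (T₁T₂): 23×20 by 20×3 → 23×3, cost 23·20·3 = 1380; ((T₁T₂)T₃): 23×3 by 3×18 → 23×18, cost 23·3·18 = 1242; cumulative 2622. Total 2622.
Order B = (T₁(T₂T₃)): (T₂T₃): 20×3 by 3×18 → 20×18, cost 20·3·18 = 1080; (T₁(T₂T₃)): 23×20 by 20×18 → 23×18, cost 23·20·18 = 8280; cumulative 9360. Total 9360.
Difference: |2622 − 9360| = 6738.

6738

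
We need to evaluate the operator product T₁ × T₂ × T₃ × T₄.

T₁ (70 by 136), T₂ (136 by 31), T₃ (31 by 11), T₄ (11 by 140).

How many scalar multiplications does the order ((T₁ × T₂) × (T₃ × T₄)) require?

(T₁ × T₂): 70×136 by 136×31 → 70×31, cost 70·136·31 = 295120
(T₃ × T₄): 31×11 by 11×140 → 31×140, cost 31·11·140 = 47740
((T₁ × T₂) × (T₃ × T₄)): 70×31 by 31×140 → 70×140, cost 70·31·140 = 303800; cumulative 646660
Total: 646660 scalar multiplications.

646660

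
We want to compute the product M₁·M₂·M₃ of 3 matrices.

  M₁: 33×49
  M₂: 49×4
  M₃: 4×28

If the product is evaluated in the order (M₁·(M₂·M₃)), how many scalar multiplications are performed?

50764

(M₂·M₃): 49×4 by 4×28 → 49×28, cost 49·4·28 = 5488
(M₁·(M₂·M₃)): 33×49 by 49×28 → 33×28, cost 33·49·28 = 45276; cumulative 50764
Total: 50764 scalar multiplications.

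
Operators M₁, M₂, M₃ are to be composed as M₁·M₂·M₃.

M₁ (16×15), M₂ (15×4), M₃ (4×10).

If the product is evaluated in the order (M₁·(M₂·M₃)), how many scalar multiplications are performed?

3000

(M₂·M₃): 15×4 by 4×10 → 15×10, cost 15·4·10 = 600
(M₁·(M₂·M₃)): 16×15 by 15×10 → 16×10, cost 16·15·10 = 2400; cumulative 3000
Total: 3000 scalar multiplications.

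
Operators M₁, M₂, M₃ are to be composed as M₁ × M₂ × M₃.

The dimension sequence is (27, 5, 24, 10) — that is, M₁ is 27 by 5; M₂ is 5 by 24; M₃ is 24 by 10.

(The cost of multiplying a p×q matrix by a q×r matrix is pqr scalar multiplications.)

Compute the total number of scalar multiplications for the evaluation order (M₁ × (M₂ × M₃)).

2550

(M₂ × M₃): 5×24 by 24×10 → 5×10, cost 5·24·10 = 1200
(M₁ × (M₂ × M₃)): 27×5 by 5×10 → 27×10, cost 27·5·10 = 1350; cumulative 2550
Total: 2550 scalar multiplications.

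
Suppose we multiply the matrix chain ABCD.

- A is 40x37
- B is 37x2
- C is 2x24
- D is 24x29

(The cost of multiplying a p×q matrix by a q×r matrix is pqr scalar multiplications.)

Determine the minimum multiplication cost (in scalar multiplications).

Adjacent pairs: AB = 40·37·2 = 2960; BC = 37·2·24 = 1776; CD = 2·24·29 = 1392.
Length 3: A..C: k=1: 0+1776+40·37·24=37296; k=2: 2960+0+40·2·24=4880 → min 4880 | B..D: k=2: 0+1392+37·2·29=3538; k=3: 1776+0+37·24·29=27528 → min 3538.
Length 4: A..D: k=1: 0+3538+40·37·29=46458; k=2: 2960+1392+40·2·29=6672; k=3: 4880+0+40·24·29=32720 → min 6672.
Optimal order: ((AB)(CD)) with cost 6672.

6672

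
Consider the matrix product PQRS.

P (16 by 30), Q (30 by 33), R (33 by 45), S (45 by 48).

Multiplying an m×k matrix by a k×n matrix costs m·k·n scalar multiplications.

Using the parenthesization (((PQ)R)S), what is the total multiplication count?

(PQ): 16×30 by 30×33 → 16×33, cost 16·30·33 = 15840
((PQ)R): 16×33 by 33×45 → 16×45, cost 16·33·45 = 23760; cumulative 39600
(((PQ)R)S): 16×45 by 45×48 → 16×48, cost 16·45·48 = 34560; cumulative 74160
Total: 74160 scalar multiplications.

74160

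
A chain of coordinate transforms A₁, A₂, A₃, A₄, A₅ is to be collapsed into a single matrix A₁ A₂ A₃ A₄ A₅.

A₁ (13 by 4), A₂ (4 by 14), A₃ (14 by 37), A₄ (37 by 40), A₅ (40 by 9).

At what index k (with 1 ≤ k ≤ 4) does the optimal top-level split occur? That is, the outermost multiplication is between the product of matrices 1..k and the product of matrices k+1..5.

Adjacent pairs: A₁A₂ = 13·4·14 = 728; A₂A₃ = 4·14·37 = 2072; A₃A₄ = 14·37·40 = 20720; A₄A₅ = 37·40·9 = 13320.
Length 3: A₁..A₃: k=1: 0+2072+13·4·37=3996; k=2: 728+0+13·14·37=7462 → min 3996 | A₂..A₄: k=2: 0+20720+4·14·40=22960; k=3: 2072+0+4·37·40=7992 → min 7992 | A₃..A₅: k=3: 0+13320+14·37·9=17982; k=4: 20720+0+14·40·9=25760 → min 17982.
Length 4: A₁..A₄: k=1: 0+7992+13·4·40=10072; k=2: 728+20720+13·14·40=28728; k=3: 3996+0+13·37·40=23236 → min 10072 | A₂..A₅: k=2: 0+17982+4·14·9=18486; k=3: 2072+13320+4·37·9=16724; k=4: 7992+0+4·40·9=9432 → min 9432.
Top-level splits: k=1: (A₁..A₁)·(A₂..A₅) → 0+9432+13·4·9 = 9900; k=2: (A₁..A₂)·(A₃..A₅) → 728+17982+13·14·9 = 20348; k=3: (A₁..A₃)·(A₄..A₅) → 3996+13320+13·37·9 = 21645; k=4: (A₁..A₄)·(A₅..A₅) → 10072+0+13·40·9 = 14752.
Best split is after A₁, i.e. k = 1.

1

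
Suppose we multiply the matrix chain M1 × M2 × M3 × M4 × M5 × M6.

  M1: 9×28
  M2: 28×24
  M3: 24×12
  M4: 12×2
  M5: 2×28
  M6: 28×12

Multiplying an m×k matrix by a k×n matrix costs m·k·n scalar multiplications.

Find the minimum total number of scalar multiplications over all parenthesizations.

Adjacent pairs: M1M2 = 9·28·24 = 6048; M2M3 = 28·24·12 = 8064; M3M4 = 24·12·2 = 576; M4M5 = 12·2·28 = 672; M5M6 = 2·28·12 = 672.
Length 3: M1..M3: k=1: 0+8064+9·28·12=11088; k=2: 6048+0+9·24·12=8640 → min 8640 | M2..M4: k=2: 0+576+28·24·2=1920; k=3: 8064+0+28·12·2=8736 → min 1920 | M3..M5: k=3: 0+672+24·12·28=8736; k=4: 576+0+24·2·28=1920 → min 1920 | M4..M6: k=4: 0+672+12·2·12=960; k=5: 672+0+12·28·12=4704 → min 960.
Length 4: M1..M4: k=1: 0+1920+9·28·2=2424; k=2: 6048+576+9·24·2=7056; k=3: 8640+0+9·12·2=8856 → min 2424 | M2..M5: k=2: 0+1920+28·24·28=20736; k=3: 8064+672+28·12·28=18144; k=4: 1920+0+28·2·28=3488 → min 3488 | M3..M6: k=3: 0+960+24·12·12=4416; k=4: 576+672+24·2·12=1824; k=5: 1920+0+24·28·12=9984 → min 1824.
Length 5: M1..M5: k=1: 0+3488+9·28·28=10544; k=2: 6048+1920+9·24·28=14016; k=3: 8640+672+9·12·28=12336; k=4: 2424+0+9·2·28=2928 → min 2928 | M2..M6: k=2: 0+1824+28·24·12=9888; k=3: 8064+960+28·12·12=13056; k=4: 1920+672+28·2·12=3264; k=5: 3488+0+28·28·12=12896 → min 3264.
Length 6: M1..M6: k=1: 0+3264+9·28·12=6288; k=2: 6048+1824+9·24·12=10464; k=3: 8640+960+9·12·12=10896; k=4: 2424+672+9·2·12=3312; k=5: 2928+0+9·28·12=5952 → min 3312.
Optimal order: ((M1 × (M2 × (M3 × M4))) × (M5 × M6)) with cost 3312.

3312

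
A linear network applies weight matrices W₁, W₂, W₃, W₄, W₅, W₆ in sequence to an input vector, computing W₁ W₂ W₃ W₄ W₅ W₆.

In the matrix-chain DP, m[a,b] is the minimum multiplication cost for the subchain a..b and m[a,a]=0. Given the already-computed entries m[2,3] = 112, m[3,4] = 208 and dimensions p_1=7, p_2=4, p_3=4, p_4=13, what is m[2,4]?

m[2,4] = min over k∈[2,3] of m[2,k]+m[k+1,4]+p_{1}·p_k·p_{4}.
k=2: 0 + 208 + 7·4·13 = 572; k=3: 112 + 0 + 7·4·13 = 476.
Minimum: 476 at k=3.

476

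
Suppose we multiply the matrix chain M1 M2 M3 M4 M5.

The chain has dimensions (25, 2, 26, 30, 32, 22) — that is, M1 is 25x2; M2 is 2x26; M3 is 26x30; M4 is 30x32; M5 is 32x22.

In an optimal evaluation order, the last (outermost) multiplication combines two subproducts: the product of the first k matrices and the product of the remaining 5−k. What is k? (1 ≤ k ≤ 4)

1

Adjacent pairs: M1M2 = 25·2·26 = 1300; M2M3 = 2·26·30 = 1560; M3M4 = 26·30·32 = 24960; M4M5 = 30·32·22 = 21120.
Length 3: M1..M3: k=1: 0+1560+25·2·30=3060; k=2: 1300+0+25·26·30=20800 → min 3060 | M2..M4: k=2: 0+24960+2·26·32=26624; k=3: 1560+0+2·30·32=3480 → min 3480 | M3..M5: k=3: 0+21120+26·30·22=38280; k=4: 24960+0+26·32·22=43264 → min 38280.
Length 4: M1..M4: k=1: 0+3480+25·2·32=5080; k=2: 1300+24960+25·26·32=47060; k=3: 3060+0+25·30·32=27060 → min 5080 | M2..M5: k=2: 0+38280+2·26·22=39424; k=3: 1560+21120+2·30·22=24000; k=4: 3480+0+2·32·22=4888 → min 4888.
Top-level splits: k=1: (M1..M1)·(M2..M5) → 0+4888+25·2·22 = 5988; k=2: (M1..M2)·(M3..M5) → 1300+38280+25·26·22 = 53880; k=3: (M1..M3)·(M4..M5) → 3060+21120+25·30·22 = 40680; k=4: (M1..M4)·(M5..M5) → 5080+0+25·32·22 = 22680.
Best split is after M1, i.e. k = 1.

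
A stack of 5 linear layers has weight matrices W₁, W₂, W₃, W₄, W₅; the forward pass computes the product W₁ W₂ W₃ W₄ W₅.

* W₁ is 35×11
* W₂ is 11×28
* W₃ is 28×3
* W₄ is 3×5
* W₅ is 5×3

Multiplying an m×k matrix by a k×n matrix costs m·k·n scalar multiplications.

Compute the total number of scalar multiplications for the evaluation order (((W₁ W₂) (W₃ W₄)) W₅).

(W₁ W₂): 35×11 by 11×28 → 35×28, cost 35·11·28 = 10780
(W₃ W₄): 28×3 by 3×5 → 28×5, cost 28·3·5 = 420
((W₁ W₂) (W₃ W₄)): 35×28 by 28×5 → 35×5, cost 35·28·5 = 4900; cumulative 16100
(((W₁ W₂) (W₃ W₄)) W₅): 35×5 by 5×3 → 35×3, cost 35·5·3 = 525; cumulative 16625
Total: 16625 scalar multiplications.

16625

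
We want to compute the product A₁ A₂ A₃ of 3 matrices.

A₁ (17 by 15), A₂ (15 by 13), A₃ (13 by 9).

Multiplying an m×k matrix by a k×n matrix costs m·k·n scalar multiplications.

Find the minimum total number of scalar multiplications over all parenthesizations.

Order (A₁ (A₂ A₃)): (A₂ A₃): 15×13 by 13×9 → 15×9, cost 15·13·9 = 1755; (A₁ (A₂ A₃)): 17×15 by 15×9 → 17×9, cost 17·15·9 = 2295; cumulative 4050. Total 4050.
Order ((A₁ A₂) A₃): (A₁ A₂): 17×15 by 15×13 → 17×13, cost 17·15·13 = 3315; ((A₁ A₂) A₃): 17×13 by 13×9 → 17×9, cost 17·13·9 = 1989; cumulative 5304. Total 5304.
Minimum: 4050.

4050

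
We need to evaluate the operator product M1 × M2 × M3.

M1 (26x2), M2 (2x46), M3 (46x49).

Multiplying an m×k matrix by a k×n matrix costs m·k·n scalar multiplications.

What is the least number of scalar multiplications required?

7056

Order (M1 × (M2 × M3)): (M2 × M3): 2×46 by 46×49 → 2×49, cost 2·46·49 = 4508; (M1 × (M2 × M3)): 26×2 by 2×49 → 26×49, cost 26·2·49 = 2548; cumulative 7056. Total 7056.
Order ((M1 × M2) × M3): (M1 × M2): 26×2 by 2×46 → 26×46, cost 26·2·46 = 2392; ((M1 × M2) × M3): 26×46 by 46×49 → 26×49, cost 26·46·49 = 58604; cumulative 60996. Total 60996.
Minimum: 7056.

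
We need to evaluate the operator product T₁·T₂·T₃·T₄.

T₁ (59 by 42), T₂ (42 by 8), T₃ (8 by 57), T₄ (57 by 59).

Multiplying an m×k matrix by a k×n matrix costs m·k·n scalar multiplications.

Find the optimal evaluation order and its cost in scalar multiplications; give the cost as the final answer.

74576

Adjacent pairs: T₁T₂ = 59·42·8 = 19824; T₂T₃ = 42·8·57 = 19152; T₃T₄ = 8·57·59 = 26904.
Length 3: T₁..T₃: k=1: 0+19152+59·42·57=160398; k=2: 19824+0+59·8·57=46728 → min 46728 | T₂..T₄: k=2: 0+26904+42·8·59=46728; k=3: 19152+0+42·57·59=160398 → min 46728.
Length 4: T₁..T₄: k=1: 0+46728+59·42·59=192930; k=2: 19824+26904+59·8·59=74576; k=3: 46728+0+59·57·59=245145 → min 74576.
Optimal parenthesization: ((T₁·T₂)·(T₃·T₄)) with cost 74576.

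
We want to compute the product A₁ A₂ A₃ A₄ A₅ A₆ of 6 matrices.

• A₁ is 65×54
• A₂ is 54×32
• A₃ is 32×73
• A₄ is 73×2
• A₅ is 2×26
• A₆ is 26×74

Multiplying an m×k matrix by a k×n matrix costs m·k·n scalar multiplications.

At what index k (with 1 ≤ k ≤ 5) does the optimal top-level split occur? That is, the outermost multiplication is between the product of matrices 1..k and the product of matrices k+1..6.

Adjacent pairs: A₁A₂ = 65·54·32 = 112320; A₂A₃ = 54·32·73 = 126144; A₃A₄ = 32·73·2 = 4672; A₄A₅ = 73·2·26 = 3796; A₅A₆ = 2·26·74 = 3848.
Length 3: A₁..A₃: k=1: 0+126144+65·54·73=382374; k=2: 112320+0+65·32·73=264160 → min 264160 | A₂..A₄: k=2: 0+4672+54·32·2=8128; k=3: 126144+0+54·73·2=134028 → min 8128 | A₃..A₅: k=3: 0+3796+32·73·26=64532; k=4: 4672+0+32·2·26=6336 → min 6336 | A₄..A₆: k=4: 0+3848+73·2·74=14652; k=5: 3796+0+73·26·74=144248 → min 14652.
Length 4: A₁..A₄: k=1: 0+8128+65·54·2=15148; k=2: 112320+4672+65·32·2=121152; k=3: 264160+0+65·73·2=273650 → min 15148 | A₂..A₅: k=2: 0+6336+54·32·26=51264; k=3: 126144+3796+54·73·26=232432; k=4: 8128+0+54·2·26=10936 → min 10936 | A₃..A₆: k=3: 0+14652+32·73·74=187516; k=4: 4672+3848+32·2·74=13256; k=5: 6336+0+32·26·74=67904 → min 13256.
Length 5: A₁..A₅: k=1: 0+10936+65·54·26=102196; k=2: 112320+6336+65·32·26=172736; k=3: 264160+3796+65·73·26=391326; k=4: 15148+0+65·2·26=18528 → min 18528 | A₂..A₆: k=2: 0+13256+54·32·74=141128; k=3: 126144+14652+54·73·74=432504; k=4: 8128+3848+54·2·74=19968; k=5: 10936+0+54·26·74=114832 → min 19968.
Top-level splits: k=1: (A₁..A₁)·(A₂..A₆) → 0+19968+65·54·74 = 279708; k=2: (A₁..A₂)·(A₃..A₆) → 112320+13256+65·32·74 = 279496; k=3: (A₁..A₃)·(A₄..A₆) → 264160+14652+65·73·74 = 629942; k=4: (A₁..A₄)·(A₅..A₆) → 15148+3848+65·2·74 = 28616; k=5: (A₁..A₅)·(A₆..A₆) → 18528+0+65·26·74 = 143588.
Best split is after A₄, i.e. k = 4.

4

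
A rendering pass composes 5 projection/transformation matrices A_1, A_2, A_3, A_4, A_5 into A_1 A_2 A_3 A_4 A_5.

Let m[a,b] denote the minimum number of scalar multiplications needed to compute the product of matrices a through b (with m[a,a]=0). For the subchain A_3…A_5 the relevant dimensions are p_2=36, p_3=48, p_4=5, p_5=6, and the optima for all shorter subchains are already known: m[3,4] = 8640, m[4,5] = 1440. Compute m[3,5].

m[3,5] = min over k∈[3,4] of m[3,k]+m[k+1,5]+p_{2}·p_k·p_{5}.
k=3: 0 + 1440 + 36·48·6 = 11808; k=4: 8640 + 0 + 36·5·6 = 9720.
Minimum: 9720 at k=4.

9720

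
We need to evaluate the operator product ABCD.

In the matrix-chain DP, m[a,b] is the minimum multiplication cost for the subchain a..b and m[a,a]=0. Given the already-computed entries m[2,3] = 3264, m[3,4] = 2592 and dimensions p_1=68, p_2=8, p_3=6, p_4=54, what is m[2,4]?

25296

m[2,4] = min over k∈[2,3] of m[2,k]+m[k+1,4]+p_{1}·p_k·p_{4}.
k=2: 0 + 2592 + 68·8·54 = 31968; k=3: 3264 + 0 + 68·6·54 = 25296.
Minimum: 25296 at k=3.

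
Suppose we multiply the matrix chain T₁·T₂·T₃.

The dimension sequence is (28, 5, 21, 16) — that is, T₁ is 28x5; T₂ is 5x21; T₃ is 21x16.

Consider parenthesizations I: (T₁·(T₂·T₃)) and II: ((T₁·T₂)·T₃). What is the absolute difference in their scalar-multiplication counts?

Order I = (T₁·(T₂·T₃)): (T₂·T₃): 5×21 by 21×16 → 5×16, cost 5·21·16 = 1680; (T₁·(T₂·T₃)): 28×5 by 5×16 → 28×16, cost 28·5·16 = 2240; cumulative 3920. Total 3920.
Order II = ((T₁·T₂)·T₃): (T₁·T₂): 28×5 by 5×21 → 28×21, cost 28·5·21 = 2940; ((T₁·T₂)·T₃): 28×21 by 21×16 → 28×16, cost 28·21·16 = 9408; cumulative 12348. Total 12348.
Difference: |3920 − 12348| = 8428.

8428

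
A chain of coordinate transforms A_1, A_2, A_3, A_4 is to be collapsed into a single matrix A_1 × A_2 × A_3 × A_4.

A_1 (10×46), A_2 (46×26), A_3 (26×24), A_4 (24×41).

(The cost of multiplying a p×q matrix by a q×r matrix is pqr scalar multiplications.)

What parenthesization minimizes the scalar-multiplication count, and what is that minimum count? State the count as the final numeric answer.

Adjacent pairs: A_1A_2 = 10·46·26 = 11960; A_2A_3 = 46·26·24 = 28704; A_3A_4 = 26·24·41 = 25584.
Length 3: A_1..A_3: k=1: 0+28704+10·46·24=39744; k=2: 11960+0+10·26·24=18200 → min 18200 | A_2..A_4: k=2: 0+25584+46·26·41=74620; k=3: 28704+0+46·24·41=73968 → min 73968.
Length 4: A_1..A_4: k=1: 0+73968+10·46·41=92828; k=2: 11960+25584+10·26·41=48204; k=3: 18200+0+10·24·41=28040 → min 28040.
Optimal parenthesization: (((A_1 × A_2) × A_3) × A_4) with cost 28040.

28040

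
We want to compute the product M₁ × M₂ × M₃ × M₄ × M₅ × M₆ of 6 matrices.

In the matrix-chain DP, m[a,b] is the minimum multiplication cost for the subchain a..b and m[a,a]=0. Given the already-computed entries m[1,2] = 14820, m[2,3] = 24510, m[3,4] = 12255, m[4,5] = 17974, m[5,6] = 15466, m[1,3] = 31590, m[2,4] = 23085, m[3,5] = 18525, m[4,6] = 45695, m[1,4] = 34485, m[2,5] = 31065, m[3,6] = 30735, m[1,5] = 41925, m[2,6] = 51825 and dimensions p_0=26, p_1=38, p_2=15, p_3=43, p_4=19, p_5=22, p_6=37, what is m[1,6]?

59985

m[1,6] = min over k∈[1,5] of m[1,k]+m[k+1,6]+p_{0}·p_k·p_{6}.
k=1: 0 + 51825 + 26·38·37 = 88381; k=2: 14820 + 30735 + 26·15·37 = 59985; k=3: 31590 + 45695 + 26·43·37 = 118651; k=4: 34485 + 15466 + 26·19·37 = 68229; k=5: 41925 + 0 + 26·22·37 = 63089.
Minimum: 59985 at k=2.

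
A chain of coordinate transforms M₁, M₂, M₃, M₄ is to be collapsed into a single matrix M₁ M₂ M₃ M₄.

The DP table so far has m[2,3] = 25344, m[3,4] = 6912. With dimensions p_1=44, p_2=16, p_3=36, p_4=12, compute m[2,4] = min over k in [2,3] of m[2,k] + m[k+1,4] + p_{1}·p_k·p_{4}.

m[2,4] = min over k∈[2,3] of m[2,k]+m[k+1,4]+p_{1}·p_k·p_{4}.
k=2: 0 + 6912 + 44·16·12 = 15360; k=3: 25344 + 0 + 44·36·12 = 44352.
Minimum: 15360 at k=2.

15360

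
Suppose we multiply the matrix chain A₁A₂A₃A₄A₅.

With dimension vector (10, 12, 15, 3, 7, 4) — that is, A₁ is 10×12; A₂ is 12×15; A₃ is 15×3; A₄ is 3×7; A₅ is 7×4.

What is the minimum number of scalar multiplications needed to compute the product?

Adjacent pairs: A₁A₂ = 10·12·15 = 1800; A₂A₃ = 12·15·3 = 540; A₃A₄ = 15·3·7 = 315; A₄A₅ = 3·7·4 = 84.
Length 3: A₁..A₃: k=1: 0+540+10·12·3=900; k=2: 1800+0+10·15·3=2250 → min 900 | A₂..A₄: k=2: 0+315+12·15·7=1575; k=3: 540+0+12·3·7=792 → min 792 | A₃..A₅: k=3: 0+84+15·3·4=264; k=4: 315+0+15·7·4=735 → min 264.
Length 4: A₁..A₄: k=1: 0+792+10·12·7=1632; k=2: 1800+315+10·15·7=3165; k=3: 900+0+10·3·7=1110 → min 1110 | A₂..A₅: k=2: 0+264+12·15·4=984; k=3: 540+84+12·3·4=768; k=4: 792+0+12·7·4=1128 → min 768.
Length 5: A₁..A₅: k=1: 0+768+10·12·4=1248; k=2: 1800+264+10·15·4=2664; k=3: 900+84+10·3·4=1104; k=4: 1110+0+10·7·4=1390 → min 1104.
Optimal order: ((A₁(A₂A₃))(A₄A₅)) with cost 1104.

1104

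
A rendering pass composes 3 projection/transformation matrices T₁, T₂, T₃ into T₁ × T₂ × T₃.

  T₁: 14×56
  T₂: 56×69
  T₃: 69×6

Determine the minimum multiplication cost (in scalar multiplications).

27888

Order (T₁ × (T₂ × T₃)): (T₂ × T₃): 56×69 by 69×6 → 56×6, cost 56·69·6 = 23184; (T₁ × (T₂ × T₃)): 14×56 by 56×6 → 14×6, cost 14·56·6 = 4704; cumulative 27888. Total 27888.
Order ((T₁ × T₂) × T₃): (T₁ × T₂): 14×56 by 56×69 → 14×69, cost 14·56·69 = 54096; ((T₁ × T₂) × T₃): 14×69 by 69×6 → 14×6, cost 14·69·6 = 5796; cumulative 59892. Total 59892.
Minimum: 27888.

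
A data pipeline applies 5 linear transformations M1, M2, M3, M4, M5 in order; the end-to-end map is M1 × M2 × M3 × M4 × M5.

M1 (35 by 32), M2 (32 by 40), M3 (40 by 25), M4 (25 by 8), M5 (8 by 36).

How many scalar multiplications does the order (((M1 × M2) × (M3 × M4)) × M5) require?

74080

(M1 × M2): 35×32 by 32×40 → 35×40, cost 35·32·40 = 44800
(M3 × M4): 40×25 by 25×8 → 40×8, cost 40·25·8 = 8000
((M1 × M2) × (M3 × M4)): 35×40 by 40×8 → 35×8, cost 35·40·8 = 11200; cumulative 64000
(((M1 × M2) × (M3 × M4)) × M5): 35×8 by 8×36 → 35×36, cost 35·8·36 = 10080; cumulative 74080
Total: 74080 scalar multiplications.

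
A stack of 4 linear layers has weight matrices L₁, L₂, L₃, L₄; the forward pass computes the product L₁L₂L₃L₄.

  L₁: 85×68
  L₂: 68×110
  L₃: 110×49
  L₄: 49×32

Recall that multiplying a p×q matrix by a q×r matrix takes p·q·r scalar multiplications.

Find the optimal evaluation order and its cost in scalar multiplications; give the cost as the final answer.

596800

Adjacent pairs: L₁L₂ = 85·68·110 = 635800; L₂L₃ = 68·110·49 = 366520; L₃L₄ = 110·49·32 = 172480.
Length 3: L₁..L₃: k=1: 0+366520+85·68·49=649740; k=2: 635800+0+85·110·49=1093950 → min 649740 | L₂..L₄: k=2: 0+172480+68·110·32=411840; k=3: 366520+0+68·49·32=473144 → min 411840.
Length 4: L₁..L₄: k=1: 0+411840+85·68·32=596800; k=2: 635800+172480+85·110·32=1107480; k=3: 649740+0+85·49·32=783020 → min 596800.
Optimal parenthesization: (L₁(L₂(L₃L₄))) with cost 596800.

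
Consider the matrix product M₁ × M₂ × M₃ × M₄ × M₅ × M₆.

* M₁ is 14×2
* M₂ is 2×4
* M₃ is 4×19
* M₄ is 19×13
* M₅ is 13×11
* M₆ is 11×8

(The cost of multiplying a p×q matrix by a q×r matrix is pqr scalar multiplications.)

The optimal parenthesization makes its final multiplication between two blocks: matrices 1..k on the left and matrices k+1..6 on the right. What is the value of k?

1

Adjacent pairs: M₁M₂ = 14·2·4 = 112; M₂M₃ = 2·4·19 = 152; M₃M₄ = 4·19·13 = 988; M₄M₅ = 19·13·11 = 2717; M₅M₆ = 13·11·8 = 1144.
Length 3: M₁..M₃: k=1: 0+152+14·2·19=684; k=2: 112+0+14·4·19=1176 → min 684 | M₂..M₄: k=2: 0+988+2·4·13=1092; k=3: 152+0+2·19·13=646 → min 646 | M₃..M₅: k=3: 0+2717+4·19·11=3553; k=4: 988+0+4·13·11=1560 → min 1560 | M₄..M₆: k=4: 0+1144+19·13·8=3120; k=5: 2717+0+19·11·8=4389 → min 3120.
Length 4: M₁..M₄: k=1: 0+646+14·2·13=1010; k=2: 112+988+14·4·13=1828; k=3: 684+0+14·19·13=4142 → min 1010 | M₂..M₅: k=2: 0+1560+2·4·11=1648; k=3: 152+2717+2·19·11=3287; k=4: 646+0+2·13·11=932 → min 932 | M₃..M₆: k=3: 0+3120+4·19·8=3728; k=4: 988+1144+4·13·8=2548; k=5: 1560+0+4·11·8=1912 → min 1912.
Length 5: M₁..M₅: k=1: 0+932+14·2·11=1240; k=2: 112+1560+14·4·11=2288; k=3: 684+2717+14·19·11=6327; k=4: 1010+0+14·13·11=3012 → min 1240 | M₂..M₆: k=2: 0+1912+2·4·8=1976; k=3: 152+3120+2·19·8=3576; k=4: 646+1144+2·13·8=1998; k=5: 932+0+2·11·8=1108 → min 1108.
Top-level splits: k=1: (M₁..M₁)·(M₂..M₆) → 0+1108+14·2·8 = 1332; k=2: (M₁..M₂)·(M₃..M₆) → 112+1912+14·4·8 = 2472; k=3: (M₁..M₃)·(M₄..M₆) → 684+3120+14·19·8 = 5932; k=4: (M₁..M₄)·(M₅..M₆) → 1010+1144+14·13·8 = 3610; k=5: (M₁..M₅)·(M₆..M₆) → 1240+0+14·11·8 = 2472.
Best split is after M₁, i.e. k = 1.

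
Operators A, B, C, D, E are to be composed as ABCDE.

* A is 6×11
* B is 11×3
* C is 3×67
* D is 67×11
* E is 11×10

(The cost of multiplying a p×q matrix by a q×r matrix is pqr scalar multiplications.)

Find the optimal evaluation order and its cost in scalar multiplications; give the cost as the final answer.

2919

Adjacent pairs: AB = 6·11·3 = 198; BC = 11·3·67 = 2211; CD = 3·67·11 = 2211; DE = 67·11·10 = 7370.
Length 3: A..C: k=1: 0+2211+6·11·67=6633; k=2: 198+0+6·3·67=1404 → min 1404 | B..D: k=2: 0+2211+11·3·11=2574; k=3: 2211+0+11·67·11=10318 → min 2574 | C..E: k=3: 0+7370+3·67·10=9380; k=4: 2211+0+3·11·10=2541 → min 2541.
Length 4: A..D: k=1: 0+2574+6·11·11=3300; k=2: 198+2211+6·3·11=2607; k=3: 1404+0+6·67·11=5826 → min 2607 | B..E: k=2: 0+2541+11·3·10=2871; k=3: 2211+7370+11·67·10=16951; k=4: 2574+0+11·11·10=3784 → min 2871.
Length 5: A..E: k=1: 0+2871+6·11·10=3531; k=2: 198+2541+6·3·10=2919; k=3: 1404+7370+6·67·10=12794; k=4: 2607+0+6·11·10=3267 → min 2919.
Optimal parenthesization: ((AB)((CD)E)) with cost 2919.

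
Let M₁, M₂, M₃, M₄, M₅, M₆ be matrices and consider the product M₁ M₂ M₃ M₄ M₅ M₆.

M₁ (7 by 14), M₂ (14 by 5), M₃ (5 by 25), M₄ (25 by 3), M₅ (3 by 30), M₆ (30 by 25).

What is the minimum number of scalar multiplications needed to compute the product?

Adjacent pairs: M₁M₂ = 7·14·5 = 490; M₂M₃ = 14·5·25 = 1750; M₃M₄ = 5·25·3 = 375; M₄M₅ = 25·3·30 = 2250; M₅M₆ = 3·30·25 = 2250.
Length 3: M₁..M₃: k=1: 0+1750+7·14·25=4200; k=2: 490+0+7·5·25=1365 → min 1365 | M₂..M₄: k=2: 0+375+14·5·3=585; k=3: 1750+0+14·25·3=2800 → min 585 | M₃..M₅: k=3: 0+2250+5·25·30=6000; k=4: 375+0+5·3·30=825 → min 825 | M₄..M₆: k=4: 0+2250+25·3·25=4125; k=5: 2250+0+25·30·25=21000 → min 4125.
Length 4: M₁..M₄: k=1: 0+585+7·14·3=879; k=2: 490+375+7·5·3=970; k=3: 1365+0+7·25·3=1890 → min 879 | M₂..M₅: k=2: 0+825+14·5·30=2925; k=3: 1750+2250+14·25·30=14500; k=4: 585+0+14·3·30=1845 → min 1845 | M₃..M₆: k=3: 0+4125+5·25·25=7250; k=4: 375+2250+5·3·25=3000; k=5: 825+0+5·30·25=4575 → min 3000.
Length 5: M₁..M₅: k=1: 0+1845+7·14·30=4785; k=2: 490+825+7·5·30=2365; k=3: 1365+2250+7·25·30=8865; k=4: 879+0+7·3·30=1509 → min 1509 | M₂..M₆: k=2: 0+3000+14·5·25=4750; k=3: 1750+4125+14·25·25=14625; k=4: 585+2250+14·3·25=3885; k=5: 1845+0+14·30·25=12345 → min 3885.
Length 6: M₁..M₆: k=1: 0+3885+7·14·25=6335; k=2: 490+3000+7·5·25=4365; k=3: 1365+4125+7·25·25=9865; k=4: 879+2250+7·3·25=3654; k=5: 1509+0+7·30·25=6759 → min 3654.
Optimal order: ((M₁ (M₂ (M₃ M₄))) (M₅ M₆)) with cost 3654.

3654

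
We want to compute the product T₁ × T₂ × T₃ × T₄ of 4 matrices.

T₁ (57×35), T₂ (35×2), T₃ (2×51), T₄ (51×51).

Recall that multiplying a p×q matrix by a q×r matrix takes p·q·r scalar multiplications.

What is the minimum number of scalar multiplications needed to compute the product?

Adjacent pairs: T₁T₂ = 57·35·2 = 3990; T₂T₃ = 35·2·51 = 3570; T₃T₄ = 2·51·51 = 5202.
Length 3: T₁..T₃: k=1: 0+3570+57·35·51=105315; k=2: 3990+0+57·2·51=9804 → min 9804 | T₂..T₄: k=2: 0+5202+35·2·51=8772; k=3: 3570+0+35·51·51=94605 → min 8772.
Length 4: T₁..T₄: k=1: 0+8772+57·35·51=110517; k=2: 3990+5202+57·2·51=15006; k=3: 9804+0+57·51·51=158061 → min 15006.
Optimal order: ((T₁ × T₂) × (T₃ × T₄)) with cost 15006.

15006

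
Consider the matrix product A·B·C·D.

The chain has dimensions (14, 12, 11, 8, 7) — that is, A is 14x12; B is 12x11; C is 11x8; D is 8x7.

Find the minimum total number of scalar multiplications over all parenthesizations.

2716

Adjacent pairs: AB = 14·12·11 = 1848; BC = 12·11·8 = 1056; CD = 11·8·7 = 616.
Length 3: A..C: k=1: 0+1056+14·12·8=2400; k=2: 1848+0+14·11·8=3080 → min 2400 | B..D: k=2: 0+616+12·11·7=1540; k=3: 1056+0+12·8·7=1728 → min 1540.
Length 4: A..D: k=1: 0+1540+14·12·7=2716; k=2: 1848+616+14·11·7=3542; k=3: 2400+0+14·8·7=3184 → min 2716.
Optimal order: (A·(B·(C·D))) with cost 2716.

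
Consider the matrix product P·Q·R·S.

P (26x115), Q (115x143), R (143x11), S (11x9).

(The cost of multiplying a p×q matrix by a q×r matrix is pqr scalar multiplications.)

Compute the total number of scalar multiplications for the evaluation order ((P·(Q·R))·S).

(Q·R): 115×143 by 143×11 → 115×11, cost 115·143·11 = 180895
(P·(Q·R)): 26×115 by 115×11 → 26×11, cost 26·115·11 = 32890; cumulative 213785
((P·(Q·R))·S): 26×11 by 11×9 → 26×9, cost 26·11·9 = 2574; cumulative 216359
Total: 216359 scalar multiplications.

216359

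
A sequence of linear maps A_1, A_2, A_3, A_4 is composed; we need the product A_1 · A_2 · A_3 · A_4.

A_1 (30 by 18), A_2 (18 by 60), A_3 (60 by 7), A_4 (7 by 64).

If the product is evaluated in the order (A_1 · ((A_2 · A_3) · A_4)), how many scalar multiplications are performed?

(A_2 · A_3): 18×60 by 60×7 → 18×7, cost 18·60·7 = 7560
((A_2 · A_3) · A_4): 18×7 by 7×64 → 18×64, cost 18·7·64 = 8064; cumulative 15624
(A_1 · ((A_2 · A_3) · A_4)): 30×18 by 18×64 → 30×64, cost 30·18·64 = 34560; cumulative 50184
Total: 50184 scalar multiplications.

50184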